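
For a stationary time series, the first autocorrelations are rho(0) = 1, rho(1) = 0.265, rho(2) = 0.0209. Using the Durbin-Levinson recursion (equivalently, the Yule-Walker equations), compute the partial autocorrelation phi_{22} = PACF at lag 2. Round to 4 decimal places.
\phi_{22} = -0.0531

The PACF at lag k is phi_{kk}, the last component of the solution
to the Yule-Walker system G_k phi = r_k where
  (G_k)_{ij} = rho(|i - j|), (r_k)_i = rho(i), i,j = 1..k.
Equivalently, Durbin-Levinson gives phi_{kk} iteratively:
  phi_{11} = rho(1)
  phi_{kk} = [rho(k) - sum_{j=1..k-1} phi_{k-1,j} rho(k-j)]
            / [1 - sum_{j=1..k-1} phi_{k-1,j} rho(j)],
  phi_{k,j} = phi_{k-1,j} - phi_{kk} phi_{k-1,k-j},  j = 1..k-1.
Step k = 1:
  phi_11 = rho(1) = 0.265.
Step k = 2:
  phi_22 = [rho(2) - phi_11 rho(1)] / [1 - phi_11 rho(1)] = [0.0209 - (0.265)(0.265)] / [1 - (0.265)(0.265)]
         = -0.049325 / 0.929775 = -0.0531.
Therefore phi_{22} = -0.0531.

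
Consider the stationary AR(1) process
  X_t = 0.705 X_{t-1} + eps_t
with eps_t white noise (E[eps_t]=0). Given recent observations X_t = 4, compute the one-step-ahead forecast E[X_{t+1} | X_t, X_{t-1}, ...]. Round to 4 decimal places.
E[X_{t+1} \mid \mathcal F_t] = 2.8200

For an AR(p) model X_t = c + sum_i phi_i X_{t-i} + eps_t, the
one-step-ahead conditional mean is
  E[X_{t+1} | X_t, ...] = c + sum_i phi_i X_{t+1-i}.
Substitute known values:
  E[X_{t+1} | ...] = (0.705) * (4)
                   = 2.8200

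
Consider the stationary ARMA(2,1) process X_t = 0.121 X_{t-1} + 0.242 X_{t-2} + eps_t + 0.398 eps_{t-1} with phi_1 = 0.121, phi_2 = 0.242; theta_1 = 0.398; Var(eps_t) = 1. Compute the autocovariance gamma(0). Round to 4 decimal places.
\gamma(0) = 1.4011

Multiply the model equation by X_{t-k} and take expectations. With theta_0 = psi_0 = 1 and psi_j the MA(infinity) weights, this gives
  gamma(k) - sum_i phi_i gamma(k-i) = c_k,
  c_k = sigma^2 * sum_{j=k..q} theta_j psi_{j-k}   (c_k = 0 for k > q),
using gamma(-m) = gamma(m).
psi-weights needed (psi_j = theta_j + sum_i phi_i psi_{j-i}):
  psi_1 = theta_1 + phi_1 = 0.398 + (0.121) = 0.519
Right-hand sides:
  c_0 = sigma^2 (1 + theta_1 psi_1) = 1 * (1 + (0.398)(0.519)) = 1 * 1.206562 = 1.206562
  c_1 = sigma^2 theta_1 = 1 * (0.398) = 0.398
  c_2 = 0
Equations for k = 0, 1, 2 (AR order 2, c_2 = 0):
  (E0) gamma(0) = phi_1 gamma(1) + phi_2 gamma(2) + c_0
  (E1) gamma(1) = phi_1 gamma(0) + phi_2 gamma(1) + c_1
  (E2) gamma(2) = phi_1 gamma(1) + phi_2 gamma(0)
From (E1): gamma(1) = A gamma(0) + B with
  A = phi_1 / (1 - phi_2) = 0.121 / 0.758 = 0.159631,   B = c_1 / (1 - phi_2) = 0.398 / 0.758 = 0.525066.
Insert (E2) into (E0): gamma(0) (1 - phi_2^2) = phi_1 (1 + phi_2) gamma(1) + c_0.
  phi_1 (1 + phi_2) = (0.121)(1.242) = 0.150282,   1 - phi_2^2 = 0.941436.
Replace gamma(1) by A gamma(0) + B and collect gamma(0):
  gamma(0) [0.941436 - (0.150282)(0.159631)] = (0.150282)(0.525066) + 1.206562
  gamma(0) * 0.917446 = 1.28547
  gamma(0) = 1.28547 / 0.917446 = 1.401139.
Therefore gamma(0) = 1.4011 (to 4 decimal places).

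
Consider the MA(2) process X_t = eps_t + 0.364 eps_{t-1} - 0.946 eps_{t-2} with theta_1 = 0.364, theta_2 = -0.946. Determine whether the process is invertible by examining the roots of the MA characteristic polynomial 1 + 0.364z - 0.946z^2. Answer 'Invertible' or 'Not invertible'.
\text{Not invertible}

The MA(q) characteristic polynomial is P(z) = 1 + 0.364z - 0.946z^2.
Invertibility requires all roots to lie outside the unit circle, i.e. |z| > 1 for every root.
Set 1 + (0.364) z + (-0.946) z^2 = 0, i.e. a z^2 + b z + c = 0 with a = -0.946, b = 0.364, c = 1.
Discriminant D = b^2 - 4ac = (0.364)^2 - 4*(-0.946)*1 = 0.132496 - (-3.784) = 3.916496.
D >= 0, so the roots are real: z = (-b +/- sqrt(D)) / (2a) = (-0.364 +/- 1.979014) / (-1.892).
  z_1 = (-0.364 + 1.979014) / (-1.892) = -0.8536,   |z_1| = 0.8536.
  z_2 = (-0.364 - 1.979014) / (-1.892) = 1.2384,   |z_2| = 1.2384.
Moduli of all roots: 0.8536, 1.2384.
All moduli strictly greater than 1? No.
Verdict: Not invertible.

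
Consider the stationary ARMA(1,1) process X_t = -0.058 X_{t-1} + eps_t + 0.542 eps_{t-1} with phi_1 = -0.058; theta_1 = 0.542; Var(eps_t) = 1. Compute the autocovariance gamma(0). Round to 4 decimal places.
\gamma(0) = 1.2350

Multiply the model equation by X_{t-k} and take expectations. With theta_0 = psi_0 = 1 and psi_j the MA(infinity) weights, this gives
  gamma(k) - sum_i phi_i gamma(k-i) = c_k,
  c_k = sigma^2 * sum_{j=k..q} theta_j psi_{j-k}   (c_k = 0 for k > q),
using gamma(-m) = gamma(m).
psi-weights needed (psi_j = theta_j + sum_i phi_i psi_{j-i}):
  psi_1 = theta_1 + phi_1 = 0.542 + (-0.058) = 0.484
Right-hand sides:
  c_0 = sigma^2 (1 + theta_1 psi_1) = 1 * (1 + (0.542)(0.484)) = 1 * 1.262328 = 1.262328
  c_1 = sigma^2 theta_1 = 1 * (0.542) = 0.542
  c_2 = 0
Equations for k = 0 and k = 1 (AR order 1):
  gamma(0) = phi_1 gamma(1) + c_0
  gamma(1) = phi_1 gamma(0) + c_1
Substituting the second into the first: gamma(0) (1 - phi_1^2) = c_0 + phi_1 c_1, so
  gamma(0) = (c_0 + phi_1 c_1) / (1 - phi_1^2) = (1.262328 + (-0.058)(0.542)) / (1 - (-0.058)^2) = 1.230892 / 0.996636 = 1.235047.
Therefore gamma(0) = 1.2350 (to 4 decimal places).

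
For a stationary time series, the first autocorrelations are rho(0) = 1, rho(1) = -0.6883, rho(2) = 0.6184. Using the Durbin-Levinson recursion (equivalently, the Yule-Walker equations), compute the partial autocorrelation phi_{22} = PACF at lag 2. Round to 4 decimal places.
\phi_{22} = 0.2749

The PACF at lag k is phi_{kk}, the last component of the solution
to the Yule-Walker system G_k phi = r_k where
  (G_k)_{ij} = rho(|i - j|), (r_k)_i = rho(i), i,j = 1..k.
Equivalently, Durbin-Levinson gives phi_{kk} iteratively:
  phi_{11} = rho(1)
  phi_{kk} = [rho(k) - sum_{j=1..k-1} phi_{k-1,j} rho(k-j)]
            / [1 - sum_{j=1..k-1} phi_{k-1,j} rho(j)],
  phi_{k,j} = phi_{k-1,j} - phi_{kk} phi_{k-1,k-j},  j = 1..k-1.
Step k = 1:
  phi_11 = rho(1) = -0.6883.
Step k = 2:
  phi_22 = [rho(2) - phi_11 rho(1)] / [1 - phi_11 rho(1)] = [0.6184 - (-0.6883)(-0.6883)] / [1 - (-0.6883)(-0.6883)]
         = 0.14464311 / 0.52624311 = 0.2749.
Therefore phi_{22} = 0.2749.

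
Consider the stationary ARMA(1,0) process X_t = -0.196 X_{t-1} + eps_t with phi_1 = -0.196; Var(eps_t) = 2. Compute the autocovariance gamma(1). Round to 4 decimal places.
\gamma(1) = -0.4077

Multiply the model equation by X_{t-k} and take expectations. With theta_0 = psi_0 = 1 and psi_j the MA(infinity) weights, this gives
  gamma(k) - sum_i phi_i gamma(k-i) = c_k,
  c_k = sigma^2 * sum_{j=k..q} theta_j psi_{j-k}   (c_k = 0 for k > q),
using gamma(-m) = gamma(m).
Pure AR (q = 0): c_0 = sigma^2 = 2, c_k = 0 for k >= 1.
Equations for k = 0 and k = 1 (AR order 1):
  gamma(0) = phi_1 gamma(1) + c_0
  gamma(1) = phi_1 gamma(0) + c_1
Substituting the second into the first: gamma(0) (1 - phi_1^2) = c_0 + phi_1 c_1, so
  gamma(0) = c_0 / (1 - phi_1^2) = 2 / (1 - (-0.196)^2) = 2 / 0.961584 = 2.079901.
  gamma(1) = phi_1 gamma(0) = (-0.196)(2.079901) = -0.407661.
Therefore gamma(1) = -0.4077 (to 4 decimal places).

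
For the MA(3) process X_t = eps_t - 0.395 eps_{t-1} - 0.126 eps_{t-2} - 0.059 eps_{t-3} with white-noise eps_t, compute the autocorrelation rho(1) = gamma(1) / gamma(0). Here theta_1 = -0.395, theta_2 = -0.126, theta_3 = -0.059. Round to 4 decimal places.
\rho(1) = -0.2874

For an MA(q) process with theta_0 = 1, the autocovariance is
  gamma(k) = sigma^2 * sum_{i=0..q-k} theta_i * theta_{i+k},
and rho(k) = gamma(k) / gamma(0). Sigma^2 cancels.
  numerator   = (1)*(-0.395) + (-0.395)*(-0.126) + (-0.126)*(-0.059) = -0.337796.
  denominator = (1)^2 + (-0.395)^2 + (-0.126)^2 + (-0.059)^2 = 1.175382.
  rho(1) = -0.337796 / 1.175382 = -0.2874.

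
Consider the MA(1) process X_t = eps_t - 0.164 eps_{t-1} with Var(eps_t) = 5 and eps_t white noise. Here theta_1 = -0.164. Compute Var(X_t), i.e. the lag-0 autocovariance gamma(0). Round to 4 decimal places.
\gamma(0) = 5.1345

For an MA(q) process X_t = eps_t + sum_i theta_i eps_{t-i} with
Var(eps_t) = sigma^2, the variance is
  gamma(0) = sigma^2 * (1 + sum_i theta_i^2).
  sum_i theta_i^2 = (-0.164)^2 = 0.026896.
  gamma(0) = 5 * (1 + 0.026896) = 5 * 1.026896 = 5.13448, which rounds to 5.1345.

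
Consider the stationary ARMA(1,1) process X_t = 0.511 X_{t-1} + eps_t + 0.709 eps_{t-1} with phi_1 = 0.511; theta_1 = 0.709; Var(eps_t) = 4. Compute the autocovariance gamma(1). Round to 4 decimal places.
\gamma(1) = 8.9974

Multiply the model equation by X_{t-k} and take expectations. With theta_0 = psi_0 = 1 and psi_j the MA(infinity) weights, this gives
  gamma(k) - sum_i phi_i gamma(k-i) = c_k,
  c_k = sigma^2 * sum_{j=k..q} theta_j psi_{j-k}   (c_k = 0 for k > q),
using gamma(-m) = gamma(m).
psi-weights needed (psi_j = theta_j + sum_i phi_i psi_{j-i}):
  psi_1 = theta_1 + phi_1 = 0.709 + (0.511) = 1.22
Right-hand sides:
  c_0 = sigma^2 (1 + theta_1 psi_1) = 4 * (1 + (0.709)(1.22)) = 4 * 1.86498 = 7.45992
  c_1 = sigma^2 theta_1 = 4 * (0.709) = 2.836
  c_2 = 0
Equations for k = 0 and k = 1 (AR order 1):
  gamma(0) = phi_1 gamma(1) + c_0
  gamma(1) = phi_1 gamma(0) + c_1
Substituting the second into the first: gamma(0) (1 - phi_1^2) = c_0 + phi_1 c_1, so
  gamma(0) = (c_0 + phi_1 c_1) / (1 - phi_1^2) = (7.45992 + (0.511)(2.836)) / (1 - (0.511)^2) = 8.909116 / 0.738879 = 12.057612.
  gamma(1) = phi_1 gamma(0) + c_1 = (0.511)(12.057612) + (2.836) = 8.99744.
Therefore gamma(1) = 8.9974 (to 4 decimal places).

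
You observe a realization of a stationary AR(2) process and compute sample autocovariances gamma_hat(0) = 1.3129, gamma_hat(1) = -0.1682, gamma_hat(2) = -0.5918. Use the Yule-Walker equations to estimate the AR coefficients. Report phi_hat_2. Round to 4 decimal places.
\hat\phi_{2} = -0.4750

The Yule-Walker equations for an AR(p) process read, in matrix form,
  Gamma_p phi = r_p,   with   (Gamma_p)_{ij} = gamma(|i - j|),
                       (r_p)_i = gamma(i),   i,j = 1..p.
Substitute the sample gammas (Toeplitz matrix and right-hand side of size 2):
  Gamma_p = [[1.3129, -0.1682], [-0.1682, 1.3129]]
  r_p     = [-0.1682, -0.5918]
Written out:
  1.3129 phi_1 - 0.1682 phi_2 = -0.1682
  -0.1682 phi_1 + 1.3129 phi_2 = -0.5918
Solve by Cramer's rule:
  det = gamma(0)^2 - gamma(1)^2 = (1.3129)^2 - (-0.1682)^2 = 1.72370641 - 0.02829124 = 1.69541517
  phi_hat_1 = [gamma(1) gamma(0) - gamma(1) gamma(2)] / det = [(-0.1682)(1.3129) - (-0.1682)(-0.5918)] / 1.69541517 = -0.32037054 / 1.69541517 = -0.189
  phi_hat_2 = [gamma(0) gamma(2) - gamma(1)^2] / det = [(1.3129)(-0.5918) - (-0.1682)^2] / 1.69541517 = -0.80526546 / 1.69541517 = -0.475
So phi_hat = [-0.1890, -0.4750].
Therefore phi_hat_2 = -0.4750.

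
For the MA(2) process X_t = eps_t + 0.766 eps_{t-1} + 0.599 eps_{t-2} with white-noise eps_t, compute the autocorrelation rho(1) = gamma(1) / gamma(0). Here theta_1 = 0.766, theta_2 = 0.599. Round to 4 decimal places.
\rho(1) = 0.6296

For an MA(q) process with theta_0 = 1, the autocovariance is
  gamma(k) = sigma^2 * sum_{i=0..q-k} theta_i * theta_{i+k},
and rho(k) = gamma(k) / gamma(0). Sigma^2 cancels.
  numerator   = (1)*(0.766) + (0.766)*(0.599) = 1.224834.
  denominator = (1)^2 + (0.766)^2 + (0.599)^2 = 1.945557.
  rho(1) = 1.224834 / 1.945557 = 0.6296.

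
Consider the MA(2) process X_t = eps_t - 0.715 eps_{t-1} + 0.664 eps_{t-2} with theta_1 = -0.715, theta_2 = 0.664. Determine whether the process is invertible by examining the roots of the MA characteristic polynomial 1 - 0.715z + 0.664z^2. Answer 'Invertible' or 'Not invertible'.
\text{Invertible}

The MA(q) characteristic polynomial is P(z) = 1 - 0.715z + 0.664z^2.
Invertibility requires all roots to lie outside the unit circle, i.e. |z| > 1 for every root.
Set 1 + (-0.715) z + (0.664) z^2 = 0, i.e. a z^2 + b z + c = 0 with a = 0.664, b = -0.715, c = 1.
Discriminant D = b^2 - 4ac = (-0.715)^2 - 4*(0.664)*1 = 0.511225 - (2.656) = -2.144775.
D < 0, so the roots are the complex-conjugate pair z = (-b +/- i sqrt(-D)) / (2a) = 0.5384 +/- 1.1028i.
For a conjugate pair |z|^2 = z * conj(z) = (product of roots) = c/a = 1/(0.664) = 1.506024, so |z| = sqrt(1.506024) = 1.2272 for both roots.
Moduli of all roots: 1.2272, 1.2272.
All moduli strictly greater than 1? Yes.
Verdict: Invertible.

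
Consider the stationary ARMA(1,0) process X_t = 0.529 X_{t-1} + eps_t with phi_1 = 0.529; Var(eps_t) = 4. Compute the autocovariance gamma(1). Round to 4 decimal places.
\gamma(1) = 2.9382

Multiply the model equation by X_{t-k} and take expectations. With theta_0 = psi_0 = 1 and psi_j the MA(infinity) weights, this gives
  gamma(k) - sum_i phi_i gamma(k-i) = c_k,
  c_k = sigma^2 * sum_{j=k..q} theta_j psi_{j-k}   (c_k = 0 for k > q),
using gamma(-m) = gamma(m).
Pure AR (q = 0): c_0 = sigma^2 = 4, c_k = 0 for k >= 1.
Equations for k = 0 and k = 1 (AR order 1):
  gamma(0) = phi_1 gamma(1) + c_0
  gamma(1) = phi_1 gamma(0) + c_1
Substituting the second into the first: gamma(0) (1 - phi_1^2) = c_0 + phi_1 c_1, so
  gamma(0) = c_0 / (1 - phi_1^2) = 4 / (1 - (0.529)^2) = 4 / 0.720159 = 5.554329.
  gamma(1) = phi_1 gamma(0) = (0.529)(5.554329) = 2.93824.
Therefore gamma(1) = 2.9382 (to 4 decimal places).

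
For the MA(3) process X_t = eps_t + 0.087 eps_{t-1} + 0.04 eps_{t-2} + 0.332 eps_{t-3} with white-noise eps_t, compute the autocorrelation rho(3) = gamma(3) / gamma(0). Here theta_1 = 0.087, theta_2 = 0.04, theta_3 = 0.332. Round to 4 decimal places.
\rho(3) = 0.2966

For an MA(q) process with theta_0 = 1, the autocovariance is
  gamma(k) = sigma^2 * sum_{i=0..q-k} theta_i * theta_{i+k},
and rho(k) = gamma(k) / gamma(0). Sigma^2 cancels.
  numerator   = (1)*(0.332) = 0.332.
  denominator = (1)^2 + (0.087)^2 + (0.04)^2 + (0.332)^2 = 1.119393.
  rho(3) = 0.332 / 1.119393 = 0.2966.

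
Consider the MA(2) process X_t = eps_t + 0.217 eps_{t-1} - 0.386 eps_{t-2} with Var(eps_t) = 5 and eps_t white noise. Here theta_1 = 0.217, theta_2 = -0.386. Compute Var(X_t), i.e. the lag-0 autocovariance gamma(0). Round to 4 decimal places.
\gamma(0) = 5.9804

For an MA(q) process X_t = eps_t + sum_i theta_i eps_{t-i} with
Var(eps_t) = sigma^2, the variance is
  gamma(0) = sigma^2 * (1 + sum_i theta_i^2).
  sum_i theta_i^2 = (0.217)^2 + (-0.386)^2 = 0.047089 + 0.148996 = 0.196085.
  gamma(0) = 5 * (1 + 0.196085) = 5 * 1.196085 = 5.980425, which rounds to 5.9804.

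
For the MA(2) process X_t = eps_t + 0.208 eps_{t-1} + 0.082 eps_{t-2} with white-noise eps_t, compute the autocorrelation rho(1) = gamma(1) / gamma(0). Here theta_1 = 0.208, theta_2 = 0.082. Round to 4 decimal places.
\rho(1) = 0.2143

For an MA(q) process with theta_0 = 1, the autocovariance is
  gamma(k) = sigma^2 * sum_{i=0..q-k} theta_i * theta_{i+k},
and rho(k) = gamma(k) / gamma(0). Sigma^2 cancels.
  numerator   = (1)*(0.208) + (0.208)*(0.082) = 0.225056.
  denominator = (1)^2 + (0.208)^2 + (0.082)^2 = 1.049988.
  rho(1) = 0.225056 / 1.049988 = 0.2143.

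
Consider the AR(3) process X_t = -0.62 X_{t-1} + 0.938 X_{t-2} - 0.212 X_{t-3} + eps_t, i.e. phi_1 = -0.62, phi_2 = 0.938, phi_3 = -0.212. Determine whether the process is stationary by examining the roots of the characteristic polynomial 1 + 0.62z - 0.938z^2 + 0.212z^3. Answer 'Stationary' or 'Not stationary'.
\text{Not stationary}

The AR(p) characteristic polynomial is P(z) = 1 + 0.62z - 0.938z^2 + 0.212z^3.
Stationarity requires all roots to lie outside the unit circle, i.e. |z| > 1 for every root.
Degree 3: look for a simple real root z0 first, then factor out (1 - z/z0) and solve the remaining quadratic.
Testing z0 = 2.5: P(2.5) = 1 + (0.62)(2.5) + (-0.938)(2.5)^2 + (0.212)(2.5)^3
  = 1 + (1.55) + (-5.8625) + (3.3125) = 0.  So z_0 = 2.5 is a root, |z_0| = 2.5.
Divide out the factor (1 - 0.4 z) = (1 - z/z0) (since 1/z0 = 0.4):
  P(z) = (1 - 0.4 z)(1 + (1.02) z + (-0.53) z^2)
  [check: z-coef 1.02 - (0.4) = 0.62; z^2-coef -0.53 - (0.4)(1.02) = -0.938; z^3-coef -(0.4)(-0.53) = 0.212.]
Remaining roots from the quadratic factor 1 + (1.02) z + (-0.53) z^2:
  Set 1 + (1.02) z + (-0.53) z^2 = 0, i.e. a z^2 + b z + c = 0 with a = -0.53, b = 1.02, c = 1.
  Discriminant D = b^2 - 4ac = (1.02)^2 - 4*(-0.53)*1 = 1.0404 - (-2.12) = 3.1604.
  D >= 0, so the roots are real: z = (-b +/- sqrt(D)) / (2a) = (-1.02 +/- 1.777751) / (-1.06).
    z_1 = (-1.02 + 1.777751) / (-1.06) = -0.7149,   |z_1| = 0.7149.
    z_2 = (-1.02 - 1.777751) / (-1.06) = 2.6394,   |z_2| = 2.6394.
Moduli of all roots: 2.5000, 0.7149, 2.6394.
All moduli strictly greater than 1? No.
Verdict: Not stationary.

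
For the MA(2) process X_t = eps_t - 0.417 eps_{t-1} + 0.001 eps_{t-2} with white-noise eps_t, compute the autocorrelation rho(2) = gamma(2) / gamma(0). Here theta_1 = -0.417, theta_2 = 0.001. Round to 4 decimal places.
\rho(2) = 0.0009

For an MA(q) process with theta_0 = 1, the autocovariance is
  gamma(k) = sigma^2 * sum_{i=0..q-k} theta_i * theta_{i+k},
and rho(k) = gamma(k) / gamma(0). Sigma^2 cancels.
  numerator   = (1)*(0.001) = 0.001.
  denominator = (1)^2 + (-0.417)^2 + (0.001)^2 = 1.17389.
  rho(2) = 0.001 / 1.17389 = 0.0009.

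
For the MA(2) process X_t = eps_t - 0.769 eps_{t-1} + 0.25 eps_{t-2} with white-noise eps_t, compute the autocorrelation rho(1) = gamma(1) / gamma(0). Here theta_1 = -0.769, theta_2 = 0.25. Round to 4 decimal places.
\rho(1) = -0.5812

For an MA(q) process with theta_0 = 1, the autocovariance is
  gamma(k) = sigma^2 * sum_{i=0..q-k} theta_i * theta_{i+k},
and rho(k) = gamma(k) / gamma(0). Sigma^2 cancels.
  numerator   = (1)*(-0.769) + (-0.769)*(0.25) = -0.96125.
  denominator = (1)^2 + (-0.769)^2 + (0.25)^2 = 1.653861.
  rho(1) = -0.96125 / 1.653861 = -0.5812.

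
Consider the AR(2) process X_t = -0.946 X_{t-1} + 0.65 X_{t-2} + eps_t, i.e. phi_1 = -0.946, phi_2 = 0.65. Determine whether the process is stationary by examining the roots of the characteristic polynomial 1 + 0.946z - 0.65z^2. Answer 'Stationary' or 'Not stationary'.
\text{Not stationary}

The AR(p) characteristic polynomial is P(z) = 1 + 0.946z - 0.65z^2.
Stationarity requires all roots to lie outside the unit circle, i.e. |z| > 1 for every root.
Set 1 + (0.946) z + (-0.65) z^2 = 0, i.e. a z^2 + b z + c = 0 with a = -0.65, b = 0.946, c = 1.
Discriminant D = b^2 - 4ac = (0.946)^2 - 4*(-0.65)*1 = 0.894916 - (-2.6) = 3.494916.
D >= 0, so the roots are real: z = (-b +/- sqrt(D)) / (2a) = (-0.946 +/- 1.869469) / (-1.3).
  z_1 = (-0.946 + 1.869469) / (-1.3) = -0.7104,   |z_1| = 0.7104.
  z_2 = (-0.946 - 1.869469) / (-1.3) = 2.1657,   |z_2| = 2.1657.
Moduli of all roots: 0.7104, 2.1657.
All moduli strictly greater than 1? No.
Verdict: Not stationary.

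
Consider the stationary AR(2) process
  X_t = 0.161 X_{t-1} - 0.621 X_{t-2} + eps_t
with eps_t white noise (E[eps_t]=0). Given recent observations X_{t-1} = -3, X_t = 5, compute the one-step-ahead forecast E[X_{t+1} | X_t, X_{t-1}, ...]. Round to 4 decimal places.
E[X_{t+1} \mid \mathcal F_t] = 2.6680

For an AR(p) model X_t = c + sum_i phi_i X_{t-i} + eps_t, the
one-step-ahead conditional mean is
  E[X_{t+1} | X_t, ...] = c + sum_i phi_i X_{t+1-i}.
Substitute known values:
  E[X_{t+1} | ...] = (0.161) * (5) + (-0.621) * (-3)
                   = 2.6680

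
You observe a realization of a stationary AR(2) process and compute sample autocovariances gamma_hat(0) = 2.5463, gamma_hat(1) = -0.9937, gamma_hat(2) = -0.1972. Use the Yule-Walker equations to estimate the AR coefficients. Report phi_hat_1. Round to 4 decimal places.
\hat\phi_{1} = -0.4960

The Yule-Walker equations for an AR(p) process read, in matrix form,
  Gamma_p phi = r_p,   with   (Gamma_p)_{ij} = gamma(|i - j|),
                       (r_p)_i = gamma(i),   i,j = 1..p.
Substitute the sample gammas (Toeplitz matrix and right-hand side of size 2):
  Gamma_p = [[2.5463, -0.9937], [-0.9937, 2.5463]]
  r_p     = [-0.9937, -0.1972]
Written out:
  2.5463 phi_1 - 0.9937 phi_2 = -0.9937
  -0.9937 phi_1 + 2.5463 phi_2 = -0.1972
Solve by Cramer's rule:
  det = gamma(0)^2 - gamma(1)^2 = (2.5463)^2 - (-0.9937)^2 = 6.48364369 - 0.98743969 = 5.496204
  phi_hat_1 = [gamma(1) gamma(0) - gamma(1) gamma(2)] / det = [(-0.9937)(2.5463) - (-0.9937)(-0.1972)] / 5.496204 = -2.72621595 / 5.496204 = -0.496
  phi_hat_2 = [gamma(0) gamma(2) - gamma(1)^2] / det = [(2.5463)(-0.1972) - (-0.9937)^2] / 5.496204 = -1.48957005 / 5.496204 = -0.271
So phi_hat = [-0.4960, -0.2710].
Therefore phi_hat_1 = -0.4960.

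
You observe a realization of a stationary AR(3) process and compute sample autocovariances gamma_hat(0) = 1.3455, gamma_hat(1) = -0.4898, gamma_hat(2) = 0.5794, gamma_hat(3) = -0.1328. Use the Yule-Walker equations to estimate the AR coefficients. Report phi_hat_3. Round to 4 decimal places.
\hat\phi_{3} = 0.1690

The Yule-Walker equations for an AR(p) process read, in matrix form,
  Gamma_p phi = r_p,   with   (Gamma_p)_{ij} = gamma(|i - j|),
                       (r_p)_i = gamma(i),   i,j = 1..p.
Substitute the sample gammas (Toeplitz matrix and right-hand side of size 3):
  Gamma_p = [[1.3455, -0.4898, 0.5794], [-0.4898, 1.3455, -0.4898], [0.5794, -0.4898, 1.3455]]
  r_p     = [-0.4898, 0.5794, -0.1328]
Written out (R1..R3):
  (R1) 1.3455 phi_1 - 0.4898 phi_2 + 0.5794 phi_3 = -0.4898
  (R2) -0.4898 phi_1 + 1.3455 phi_2 - 0.4898 phi_3 = 0.5794
  (R3) 0.5794 phi_1 - 0.4898 phi_2 + 1.3455 phi_3 = -0.1328
Gaussian elimination:
  R2 <- R2 - (-0.4898/1.3455) R1 = R2 - (-0.364028) R1:  1.167199 phi_2 - 0.278882 phi_3 = 0.401099
  R3 <- R3 - (0.5794/1.3455) R1 = R3 - (0.430621) R1:  -0.278882 phi_2 + 1.095998 phi_3 = 0.078118
  R3 <- R3 - (-0.278882/1.167199) R2 = R3 - (-0.238933) R2:  1.029364 phi_3 = 0.173954
Back-substitution:
  phi_hat_3 = 0.173954 / 1.029364 = 0.168991
  phi_hat_2 = (0.401099 - (-0.278882)(0.168991)) / 1.167199 = 0.38402
  phi_hat_1 = (-0.4898 - (-0.4898)(0.38402) - (0.5794)(0.168991)) / 1.3455 = -0.297005
So phi_hat = [-0.2970, 0.3840, 0.1690].
Therefore phi_hat_3 = 0.1690.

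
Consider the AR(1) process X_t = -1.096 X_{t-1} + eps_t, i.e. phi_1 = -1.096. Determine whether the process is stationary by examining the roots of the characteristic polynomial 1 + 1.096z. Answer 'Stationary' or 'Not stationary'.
\text{Not stationary}

The AR(p) characteristic polynomial is P(z) = 1 + 1.096z.
Stationarity requires all roots to lie outside the unit circle, i.e. |z| > 1 for every root.
This is linear in z: 1 + (1.096) z = 0  =>  z = -1/(1.096) = -0.912409,  |z| = 0.912409.
Moduli of all roots: 0.9124.
All moduli strictly greater than 1? No.
Verdict: Not stationary.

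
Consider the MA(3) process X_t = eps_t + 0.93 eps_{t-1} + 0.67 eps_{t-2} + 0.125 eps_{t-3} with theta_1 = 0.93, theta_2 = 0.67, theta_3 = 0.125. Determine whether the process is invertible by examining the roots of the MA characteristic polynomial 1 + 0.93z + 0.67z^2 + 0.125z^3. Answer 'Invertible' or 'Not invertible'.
\text{Invertible}

The MA(q) characteristic polynomial is P(z) = 1 + 0.93z + 0.67z^2 + 0.125z^3.
Invertibility requires all roots to lie outside the unit circle, i.e. |z| > 1 for every root.
Degree 3: look for a simple real root z0 first, then factor out (1 - z/z0) and solve the remaining quadratic.
Testing z0 = -4: P(-4) = 1 + (0.93)(-4) + (0.67)(-4)^2 + (0.125)(-4)^3
  = 1 + (-3.72) + (10.72) + (-8) = 0.  So z_0 = -4 is a root, |z_0| = 4.
Divide out the factor (1 + 0.25 z) = (1 - z/z0) (since 1/z0 = -0.25):
  P(z) = (1 + 0.25 z)(1 + (0.68) z + (0.5) z^2)
  [check: z-coef 0.68 - (-0.25) = 0.93; z^2-coef 0.5 - (-0.25)(0.68) = 0.67; z^3-coef -(-0.25)(0.5) = 0.125.]
Remaining roots from the quadratic factor 1 + (0.68) z + (0.5) z^2:
  Set 1 + (0.68) z + (0.5) z^2 = 0, i.e. a z^2 + b z + c = 0 with a = 0.5, b = 0.68, c = 1.
  Discriminant D = b^2 - 4ac = (0.68)^2 - 4*(0.5)*1 = 0.4624 - (2) = -1.5376.
  D < 0, so the roots are the complex-conjugate pair z = (-b +/- i sqrt(-D)) / (2a) = -0.68 +/- 1.24i.
  For a conjugate pair |z|^2 = z * conj(z) = (product of roots) = c/a = 1/(0.5) = 2, so |z| = sqrt(2) = 1.4142 for both roots.
Moduli of all roots: 4.0000, 1.4142, 1.4142.
All moduli strictly greater than 1? Yes.
Verdict: Invertible.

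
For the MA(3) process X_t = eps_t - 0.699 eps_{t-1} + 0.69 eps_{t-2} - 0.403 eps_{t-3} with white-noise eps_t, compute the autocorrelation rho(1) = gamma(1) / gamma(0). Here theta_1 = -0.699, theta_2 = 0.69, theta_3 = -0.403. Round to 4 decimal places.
\rho(1) = -0.6861

For an MA(q) process with theta_0 = 1, the autocovariance is
  gamma(k) = sigma^2 * sum_{i=0..q-k} theta_i * theta_{i+k},
and rho(k) = gamma(k) / gamma(0). Sigma^2 cancels.
  numerator   = (1)*(-0.699) + (-0.699)*(0.69) + (0.69)*(-0.403) = -1.45938.
  denominator = (1)^2 + (-0.699)^2 + (0.69)^2 + (-0.403)^2 = 2.12711.
  rho(1) = -1.45938 / 2.12711 = -0.6861.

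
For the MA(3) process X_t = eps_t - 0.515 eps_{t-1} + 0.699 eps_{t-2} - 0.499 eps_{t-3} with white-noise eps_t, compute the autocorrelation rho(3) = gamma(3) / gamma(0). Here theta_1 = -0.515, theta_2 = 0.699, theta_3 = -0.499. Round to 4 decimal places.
\rho(3) = -0.2491

For an MA(q) process with theta_0 = 1, the autocovariance is
  gamma(k) = sigma^2 * sum_{i=0..q-k} theta_i * theta_{i+k},
and rho(k) = gamma(k) / gamma(0). Sigma^2 cancels.
  numerator   = (1)*(-0.499) = -0.499.
  denominator = (1)^2 + (-0.515)^2 + (0.699)^2 + (-0.499)^2 = 2.002827.
  rho(3) = -0.499 / 2.002827 = -0.2491.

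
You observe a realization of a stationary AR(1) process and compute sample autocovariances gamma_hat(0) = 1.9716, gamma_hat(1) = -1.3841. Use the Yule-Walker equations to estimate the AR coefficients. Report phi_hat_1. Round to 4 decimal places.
\hat\phi_{1} = -0.7020

The Yule-Walker equations for an AR(p) process read, in matrix form,
  Gamma_p phi = r_p,   with   (Gamma_p)_{ij} = gamma(|i - j|),
                       (r_p)_i = gamma(i),   i,j = 1..p.
Substitute the sample gammas (Toeplitz matrix and right-hand side of size 1):
  Gamma_p = [[1.9716]]
  r_p     = [-1.3841]
With p = 1 this is the single equation gamma(0) phi_1 = gamma(1):
  phi_hat_1 = gamma(1) / gamma(0) = -1.3841 / 1.9716 = -0.7020.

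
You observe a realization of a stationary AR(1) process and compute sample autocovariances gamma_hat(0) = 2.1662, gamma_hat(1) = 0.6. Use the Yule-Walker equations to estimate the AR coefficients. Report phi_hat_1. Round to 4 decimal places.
\hat\phi_{1} = 0.2770

The Yule-Walker equations for an AR(p) process read, in matrix form,
  Gamma_p phi = r_p,   with   (Gamma_p)_{ij} = gamma(|i - j|),
                       (r_p)_i = gamma(i),   i,j = 1..p.
Substitute the sample gammas (Toeplitz matrix and right-hand side of size 1):
  Gamma_p = [[2.1662]]
  r_p     = [0.6]
With p = 1 this is the single equation gamma(0) phi_1 = gamma(1):
  phi_hat_1 = gamma(1) / gamma(0) = 0.6 / 2.1662 = 0.2770.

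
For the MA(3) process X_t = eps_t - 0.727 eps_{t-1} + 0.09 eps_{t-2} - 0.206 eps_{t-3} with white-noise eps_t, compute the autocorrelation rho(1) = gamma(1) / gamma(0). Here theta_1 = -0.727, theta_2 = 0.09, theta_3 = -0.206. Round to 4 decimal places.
\rho(1) = -0.5136

For an MA(q) process with theta_0 = 1, the autocovariance is
  gamma(k) = sigma^2 * sum_{i=0..q-k} theta_i * theta_{i+k},
and rho(k) = gamma(k) / gamma(0). Sigma^2 cancels.
  numerator   = (1)*(-0.727) + (-0.727)*(0.09) + (0.09)*(-0.206) = -0.81097.
  denominator = (1)^2 + (-0.727)^2 + (0.09)^2 + (-0.206)^2 = 1.579065.
  rho(1) = -0.81097 / 1.579065 = -0.5136.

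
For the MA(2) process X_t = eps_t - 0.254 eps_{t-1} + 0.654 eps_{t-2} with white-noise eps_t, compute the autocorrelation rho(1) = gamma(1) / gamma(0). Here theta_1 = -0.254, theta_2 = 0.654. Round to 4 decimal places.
\rho(1) = -0.2815

For an MA(q) process with theta_0 = 1, the autocovariance is
  gamma(k) = sigma^2 * sum_{i=0..q-k} theta_i * theta_{i+k},
and rho(k) = gamma(k) / gamma(0). Sigma^2 cancels.
  numerator   = (1)*(-0.254) + (-0.254)*(0.654) = -0.420116.
  denominator = (1)^2 + (-0.254)^2 + (0.654)^2 = 1.492232.
  rho(1) = -0.420116 / 1.492232 = -0.2815.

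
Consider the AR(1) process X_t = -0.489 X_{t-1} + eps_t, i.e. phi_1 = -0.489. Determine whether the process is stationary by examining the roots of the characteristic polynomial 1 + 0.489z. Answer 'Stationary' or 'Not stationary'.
\text{Stationary}

The AR(p) characteristic polynomial is P(z) = 1 + 0.489z.
Stationarity requires all roots to lie outside the unit circle, i.e. |z| > 1 for every root.
This is linear in z: 1 + (0.489) z = 0  =>  z = -1/(0.489) = -2.04499,  |z| = 2.04499.
Moduli of all roots: 2.0450.
All moduli strictly greater than 1? Yes.
Verdict: Stationary.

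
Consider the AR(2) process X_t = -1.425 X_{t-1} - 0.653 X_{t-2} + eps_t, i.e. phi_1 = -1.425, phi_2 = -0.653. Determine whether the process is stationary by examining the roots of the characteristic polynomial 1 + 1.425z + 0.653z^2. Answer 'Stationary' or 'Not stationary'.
\text{Stationary}

The AR(p) characteristic polynomial is P(z) = 1 + 1.425z + 0.653z^2.
Stationarity requires all roots to lie outside the unit circle, i.e. |z| > 1 for every root.
Set 1 + (1.425) z + (0.653) z^2 = 0, i.e. a z^2 + b z + c = 0 with a = 0.653, b = 1.425, c = 1.
Discriminant D = b^2 - 4ac = (1.425)^2 - 4*(0.653)*1 = 2.030625 - (2.612) = -0.581375.
D < 0, so the roots are the complex-conjugate pair z = (-b +/- i sqrt(-D)) / (2a) = -1.0911 +/- 0.5838i.
For a conjugate pair |z|^2 = z * conj(z) = (product of roots) = c/a = 1/(0.653) = 1.531394, so |z| = sqrt(1.531394) = 1.2375 for both roots.
Moduli of all roots: 1.2375, 1.2375.
All moduli strictly greater than 1? Yes.
Verdict: Stationary.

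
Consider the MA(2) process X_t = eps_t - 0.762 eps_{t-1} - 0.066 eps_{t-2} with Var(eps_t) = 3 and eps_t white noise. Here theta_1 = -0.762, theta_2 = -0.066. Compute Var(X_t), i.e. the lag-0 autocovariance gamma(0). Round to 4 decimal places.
\gamma(0) = 4.7550

For an MA(q) process X_t = eps_t + sum_i theta_i eps_{t-i} with
Var(eps_t) = sigma^2, the variance is
  gamma(0) = sigma^2 * (1 + sum_i theta_i^2).
  sum_i theta_i^2 = (-0.762)^2 + (-0.066)^2 = 0.580644 + 0.004356 = 0.585.
  gamma(0) = 3 * (1 + 0.585) = 3 * 1.585 = 4.755, which rounds to 4.7550.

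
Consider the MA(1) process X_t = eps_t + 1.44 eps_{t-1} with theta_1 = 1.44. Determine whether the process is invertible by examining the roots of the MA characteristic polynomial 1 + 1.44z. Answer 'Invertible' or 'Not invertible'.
\text{Not invertible}

The MA(q) characteristic polynomial is P(z) = 1 + 1.44z.
Invertibility requires all roots to lie outside the unit circle, i.e. |z| > 1 for every root.
This is linear in z: 1 + (1.44) z = 0  =>  z = -1/(1.44) = -0.694444,  |z| = 0.694444.
Moduli of all roots: 0.6944.
All moduli strictly greater than 1? No.
Verdict: Not invertible.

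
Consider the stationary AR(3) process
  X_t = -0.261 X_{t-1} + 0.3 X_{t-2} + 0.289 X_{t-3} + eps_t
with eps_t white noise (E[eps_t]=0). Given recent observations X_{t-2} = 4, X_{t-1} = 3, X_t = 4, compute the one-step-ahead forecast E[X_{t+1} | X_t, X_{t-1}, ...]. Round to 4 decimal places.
E[X_{t+1} \mid \mathcal F_t] = 1.0120

For an AR(p) model X_t = c + sum_i phi_i X_{t-i} + eps_t, the
one-step-ahead conditional mean is
  E[X_{t+1} | X_t, ...] = c + sum_i phi_i X_{t+1-i}.
Substitute known values:
  E[X_{t+1} | ...] = (-0.261) * (4) + (0.3) * (3) + (0.289) * (4)
                   = 1.0120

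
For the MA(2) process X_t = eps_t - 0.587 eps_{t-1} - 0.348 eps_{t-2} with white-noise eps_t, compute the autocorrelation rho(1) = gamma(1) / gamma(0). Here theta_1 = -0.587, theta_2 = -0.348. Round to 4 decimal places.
\rho(1) = -0.2611

For an MA(q) process with theta_0 = 1, the autocovariance is
  gamma(k) = sigma^2 * sum_{i=0..q-k} theta_i * theta_{i+k},
and rho(k) = gamma(k) / gamma(0). Sigma^2 cancels.
  numerator   = (1)*(-0.587) + (-0.587)*(-0.348) = -0.382724.
  denominator = (1)^2 + (-0.587)^2 + (-0.348)^2 = 1.465673.
  rho(1) = -0.382724 / 1.465673 = -0.2611.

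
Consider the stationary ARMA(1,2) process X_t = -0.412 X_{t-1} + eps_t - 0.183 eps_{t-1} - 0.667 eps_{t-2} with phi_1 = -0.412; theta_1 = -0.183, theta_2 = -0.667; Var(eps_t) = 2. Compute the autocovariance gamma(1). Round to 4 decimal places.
\gamma(1) = -0.8646

Multiply the model equation by X_{t-k} and take expectations. With theta_0 = psi_0 = 1 and psi_j the MA(infinity) weights, this gives
  gamma(k) - sum_i phi_i gamma(k-i) = c_k,
  c_k = sigma^2 * sum_{j=k..q} theta_j psi_{j-k}   (c_k = 0 for k > q),
using gamma(-m) = gamma(m).
psi-weights needed (psi_j = theta_j + sum_i phi_i psi_{j-i}):
  psi_1 = theta_1 + phi_1 = -0.183 + (-0.412) = -0.595
  psi_2 = theta_2 + phi_1 psi_1 = -0.667 + (-0.412)(-0.595) = -0.42186
Right-hand sides:
  c_0 = sigma^2 (1 + theta_1 psi_1 + theta_2 psi_2) = 2 * (1 + (-0.183)(-0.595) + (-0.667)(-0.42186)) = 2 * 1.390266 = 2.780531
  c_1 = sigma^2 (theta_1 + theta_2 psi_1) = 2 * (-0.183 + (-0.667)(-0.595)) = 0.42773
  c_2 = sigma^2 theta_2 = 2 * (-0.667) = -1.334
Equations for k = 0 and k = 1 (AR order 1):
  gamma(0) = phi_1 gamma(1) + c_0
  gamma(1) = phi_1 gamma(0) + c_1
Substituting the second into the first: gamma(0) (1 - phi_1^2) = c_0 + phi_1 c_1, so
  gamma(0) = (c_0 + phi_1 c_1) / (1 - phi_1^2) = (2.780531 + (-0.412)(0.42773)) / (1 - (-0.412)^2) = 2.604306 / 0.830256 = 3.136751.
  gamma(1) = phi_1 gamma(0) + c_1 = (-0.412)(3.136751) + (0.42773) = -0.864611.
Therefore gamma(1) = -0.8646 (to 4 decimal places).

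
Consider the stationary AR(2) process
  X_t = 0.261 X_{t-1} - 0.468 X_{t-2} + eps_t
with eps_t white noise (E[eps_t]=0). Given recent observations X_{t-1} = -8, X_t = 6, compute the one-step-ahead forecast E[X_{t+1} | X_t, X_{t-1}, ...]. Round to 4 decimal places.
E[X_{t+1} \mid \mathcal F_t] = 5.3100

For an AR(p) model X_t = c + sum_i phi_i X_{t-i} + eps_t, the
one-step-ahead conditional mean is
  E[X_{t+1} | X_t, ...] = c + sum_i phi_i X_{t+1-i}.
Substitute known values:
  E[X_{t+1} | ...] = (0.261) * (6) + (-0.468) * (-8)
                   = 5.3100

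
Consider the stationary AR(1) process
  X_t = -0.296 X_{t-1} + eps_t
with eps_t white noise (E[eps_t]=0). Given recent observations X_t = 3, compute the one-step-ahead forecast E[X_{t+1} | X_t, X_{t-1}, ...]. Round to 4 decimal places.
E[X_{t+1} \mid \mathcal F_t] = -0.8880

For an AR(p) model X_t = c + sum_i phi_i X_{t-i} + eps_t, the
one-step-ahead conditional mean is
  E[X_{t+1} | X_t, ...] = c + sum_i phi_i X_{t+1-i}.
Substitute known values:
  E[X_{t+1} | ...] = (-0.296) * (3)
                   = -0.8880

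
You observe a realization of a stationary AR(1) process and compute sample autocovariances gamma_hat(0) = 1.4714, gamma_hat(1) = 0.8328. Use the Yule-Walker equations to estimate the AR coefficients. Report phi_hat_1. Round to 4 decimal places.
\hat\phi_{1} = 0.5660

The Yule-Walker equations for an AR(p) process read, in matrix form,
  Gamma_p phi = r_p,   with   (Gamma_p)_{ij} = gamma(|i - j|),
                       (r_p)_i = gamma(i),   i,j = 1..p.
Substitute the sample gammas (Toeplitz matrix and right-hand side of size 1):
  Gamma_p = [[1.4714]]
  r_p     = [0.8328]
With p = 1 this is the single equation gamma(0) phi_1 = gamma(1):
  phi_hat_1 = gamma(1) / gamma(0) = 0.8328 / 1.4714 = 0.5660.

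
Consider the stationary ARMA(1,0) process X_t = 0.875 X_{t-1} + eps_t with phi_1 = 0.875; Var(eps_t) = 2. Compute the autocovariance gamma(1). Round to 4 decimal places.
\gamma(1) = 7.4667

Multiply the model equation by X_{t-k} and take expectations. With theta_0 = psi_0 = 1 and psi_j the MA(infinity) weights, this gives
  gamma(k) - sum_i phi_i gamma(k-i) = c_k,
  c_k = sigma^2 * sum_{j=k..q} theta_j psi_{j-k}   (c_k = 0 for k > q),
using gamma(-m) = gamma(m).
Pure AR (q = 0): c_0 = sigma^2 = 2, c_k = 0 for k >= 1.
Equations for k = 0 and k = 1 (AR order 1):
  gamma(0) = phi_1 gamma(1) + c_0
  gamma(1) = phi_1 gamma(0) + c_1
Substituting the second into the first: gamma(0) (1 - phi_1^2) = c_0 + phi_1 c_1, so
  gamma(0) = c_0 / (1 - phi_1^2) = 2 / (1 - (0.875)^2) = 2 / 0.234375 = 8.533333.
  gamma(1) = phi_1 gamma(0) = (0.875)(8.533333) = 7.466667.
Therefore gamma(1) = 7.4667 (to 4 decimal places).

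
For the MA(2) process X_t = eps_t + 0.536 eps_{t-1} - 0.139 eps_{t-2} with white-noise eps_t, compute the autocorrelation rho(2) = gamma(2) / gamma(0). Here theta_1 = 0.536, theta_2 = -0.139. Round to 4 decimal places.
\rho(2) = -0.1064

For an MA(q) process with theta_0 = 1, the autocovariance is
  gamma(k) = sigma^2 * sum_{i=0..q-k} theta_i * theta_{i+k},
and rho(k) = gamma(k) / gamma(0). Sigma^2 cancels.
  numerator   = (1)*(-0.139) = -0.139.
  denominator = (1)^2 + (0.536)^2 + (-0.139)^2 = 1.306617.
  rho(2) = -0.139 / 1.306617 = -0.1064.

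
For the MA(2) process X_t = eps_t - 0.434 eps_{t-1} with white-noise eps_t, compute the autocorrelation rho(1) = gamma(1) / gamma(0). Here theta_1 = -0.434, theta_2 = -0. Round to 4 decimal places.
\rho(1) = -0.3652

For an MA(q) process with theta_0 = 1, the autocovariance is
  gamma(k) = sigma^2 * sum_{i=0..q-k} theta_i * theta_{i+k},
and rho(k) = gamma(k) / gamma(0). Sigma^2 cancels.
  numerator   = (1)*(-0.434) + (-0.434)*(-0) = -0.434.
  denominator = (1)^2 + (-0.434)^2 + (-0)^2 = 1.188356.
  rho(1) = -0.434 / 1.188356 = -0.3652.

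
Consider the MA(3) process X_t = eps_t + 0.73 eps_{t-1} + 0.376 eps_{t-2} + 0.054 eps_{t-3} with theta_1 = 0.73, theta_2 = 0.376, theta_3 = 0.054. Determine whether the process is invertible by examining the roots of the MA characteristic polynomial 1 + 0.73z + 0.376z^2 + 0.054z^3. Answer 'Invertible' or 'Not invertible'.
\text{Invertible}

The MA(q) characteristic polynomial is P(z) = 1 + 0.73z + 0.376z^2 + 0.054z^3.
Invertibility requires all roots to lie outside the unit circle, i.e. |z| > 1 for every root.
Degree 3: look for a simple real root z0 first, then factor out (1 - z/z0) and solve the remaining quadratic.
Testing z0 = -5: P(-5) = 1 + (0.73)(-5) + (0.376)(-5)^2 + (0.054)(-5)^3
  = 1 + (-3.65) + (9.4) + (-6.75) = 0.  So z_0 = -5 is a root, |z_0| = 5.
Divide out the factor (1 + 0.2 z) = (1 - z/z0) (since 1/z0 = -0.2):
  P(z) = (1 + 0.2 z)(1 + (0.53) z + (0.27) z^2)
  [check: z-coef 0.53 - (-0.2) = 0.73; z^2-coef 0.27 - (-0.2)(0.53) = 0.376; z^3-coef -(-0.2)(0.27) = 0.054.]
Remaining roots from the quadratic factor 1 + (0.53) z + (0.27) z^2:
  Set 1 + (0.53) z + (0.27) z^2 = 0, i.e. a z^2 + b z + c = 0 with a = 0.27, b = 0.53, c = 1.
  Discriminant D = b^2 - 4ac = (0.53)^2 - 4*(0.27)*1 = 0.2809 - (1.08) = -0.7991.
  D < 0, so the roots are the complex-conjugate pair z = (-b +/- i sqrt(-D)) / (2a) = -0.9815 +/- 1.6554i.
  For a conjugate pair |z|^2 = z * conj(z) = (product of roots) = c/a = 1/(0.27) = 3.703704, so |z| = sqrt(3.703704) = 1.9245 for both roots.
Moduli of all roots: 5.0000, 1.9245, 1.9245.
All moduli strictly greater than 1? Yes.
Verdict: Invertible.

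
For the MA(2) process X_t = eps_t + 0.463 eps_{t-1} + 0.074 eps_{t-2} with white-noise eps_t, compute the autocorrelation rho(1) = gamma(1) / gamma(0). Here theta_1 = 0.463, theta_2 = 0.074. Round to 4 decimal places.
\rho(1) = 0.4076

For an MA(q) process with theta_0 = 1, the autocovariance is
  gamma(k) = sigma^2 * sum_{i=0..q-k} theta_i * theta_{i+k},
and rho(k) = gamma(k) / gamma(0). Sigma^2 cancels.
  numerator   = (1)*(0.463) + (0.463)*(0.074) = 0.497262.
  denominator = (1)^2 + (0.463)^2 + (0.074)^2 = 1.219845.
  rho(1) = 0.497262 / 1.219845 = 0.4076.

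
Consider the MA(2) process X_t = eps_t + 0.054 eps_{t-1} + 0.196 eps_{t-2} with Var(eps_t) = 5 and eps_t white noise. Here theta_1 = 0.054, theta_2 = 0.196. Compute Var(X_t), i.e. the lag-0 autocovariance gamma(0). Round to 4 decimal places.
\gamma(0) = 5.2067

For an MA(q) process X_t = eps_t + sum_i theta_i eps_{t-i} with
Var(eps_t) = sigma^2, the variance is
  gamma(0) = sigma^2 * (1 + sum_i theta_i^2).
  sum_i theta_i^2 = (0.054)^2 + (0.196)^2 = 0.002916 + 0.038416 = 0.041332.
  gamma(0) = 5 * (1 + 0.041332) = 5 * 1.041332 = 5.20666, which rounds to 5.2067.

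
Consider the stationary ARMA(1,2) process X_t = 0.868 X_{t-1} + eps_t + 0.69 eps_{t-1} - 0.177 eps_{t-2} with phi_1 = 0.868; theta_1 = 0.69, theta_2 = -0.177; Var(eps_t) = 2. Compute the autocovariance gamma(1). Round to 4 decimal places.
\gamma(1) = 16.5043

Multiply the model equation by X_{t-k} and take expectations. With theta_0 = psi_0 = 1 and psi_j the MA(infinity) weights, this gives
  gamma(k) - sum_i phi_i gamma(k-i) = c_k,
  c_k = sigma^2 * sum_{j=k..q} theta_j psi_{j-k}   (c_k = 0 for k > q),
using gamma(-m) = gamma(m).
psi-weights needed (psi_j = theta_j + sum_i phi_i psi_{j-i}):
  psi_1 = theta_1 + phi_1 = 0.69 + (0.868) = 1.558
  psi_2 = theta_2 + phi_1 psi_1 = -0.177 + (0.868)(1.558) = 1.175344
Right-hand sides:
  c_0 = sigma^2 (1 + theta_1 psi_1 + theta_2 psi_2) = 2 * (1 + (0.69)(1.558) + (-0.177)(1.175344)) = 2 * 1.866984 = 3.733968
  c_1 = sigma^2 (theta_1 + theta_2 psi_1) = 2 * (0.69 + (-0.177)(1.558)) = 0.828468
  c_2 = sigma^2 theta_2 = 2 * (-0.177) = -0.354
Equations for k = 0 and k = 1 (AR order 1):
  gamma(0) = phi_1 gamma(1) + c_0
  gamma(1) = phi_1 gamma(0) + c_1
Substituting the second into the first: gamma(0) (1 - phi_1^2) = c_0 + phi_1 c_1, so
  gamma(0) = (c_0 + phi_1 c_1) / (1 - phi_1^2) = (3.733968 + (0.868)(0.828468)) / (1 - (0.868)^2) = 4.453078 / 0.246576 = 18.059659.
  gamma(1) = phi_1 gamma(0) + c_1 = (0.868)(18.059659) + (0.828468) = 16.504252.
Therefore gamma(1) = 16.5043 (to 4 decimal places).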